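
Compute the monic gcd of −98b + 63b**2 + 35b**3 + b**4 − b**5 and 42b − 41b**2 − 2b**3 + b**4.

Euclidean algorithm in ℚ[b]:
  −b**5 + b**4 + 35b**3 + 63b**2 − 98b = (−b − 1)(b**4 − 2b**3 − 41b**2 + 42b) + (−8b**3 + 64b**2 − 56b)
  b**4 − 2b**3 − 41b**2 + 42b = (−(1/8)b − 3/4)(−8b**3 + 64b**2 − 56b) + (0)
Last nonzero remainder: −8b**3 + 64b**2 − 56b. Dividing through by −8 gives the monic gcd b**3 − 8b**2 + 7b.

7b − 8b**2 + b**3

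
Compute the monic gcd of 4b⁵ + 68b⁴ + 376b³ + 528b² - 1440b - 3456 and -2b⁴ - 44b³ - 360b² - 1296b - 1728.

Repeated division with remainder:
  4b⁵ + 68b⁴ + 376b³ + 528b² - 1440b - 3456 = (-2b + 10)(-2b⁴ - 44b³ - 360b² - 1296b - 1728) + (96b³ + 1536b² + 8064b + 13824)
  -2b⁴ - 44b³ - 360b² - 1296b - 1728 = (-(1/48)b - 1/8)(96b³ + 1536b² + 8064b + 13824) + (0)
Last nonzero remainder: 96b³ + 1536b² + 8064b + 13824. Dividing through by 96 gives the monic gcd b³ + 16b² + 84b + 144.

b³ + 16b² + 84b + 144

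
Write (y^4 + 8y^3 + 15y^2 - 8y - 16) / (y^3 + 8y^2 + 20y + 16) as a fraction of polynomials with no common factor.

(y^3 + 4y^2 - y - 4)/(y^2 + 4y + 4)

Repeated division with remainder:
  y^4 + 8y^3 + 15y^2 - 8y - 16 = (y)(y^3 + 8y^2 + 20y + 16) + (-5y^2 - 24y - 16)
  y^3 + 8y^2 + 20y + 16 = (-(1/5)y - 16/25)(-5y^2 - 24y - 16) + ((36/25)y + 144/25)
  -5y^2 - 24y - 16 = (-(125/36)y - 25/9)((36/25)y + 144/25) + (0)
Last nonzero remainder: (36/25)y + 144/25. Dividing through by 36/25 gives the monic gcd y + 4.
Cancel y + 4 from numerator and denominator to get the reduced form.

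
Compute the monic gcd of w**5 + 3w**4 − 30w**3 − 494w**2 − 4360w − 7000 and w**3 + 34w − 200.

w**2 + 4w + 50

Repeated division with remainder:
  w**5 + 3w**4 − 30w**3 − 494w**2 − 4360w − 7000 = (w**2 + 3w − 64)(w**3 + 34w − 200) + (−396w**2 − 1584w − 19800)
  w**3 + 34w − 200 = (−(1/396)w + 1/99)(−396w**2 − 1584w − 19800) + (0)
Last nonzero remainder: −396w**2 − 1584w − 19800. Dividing through by −396 gives the monic gcd w**2 + 4w + 50.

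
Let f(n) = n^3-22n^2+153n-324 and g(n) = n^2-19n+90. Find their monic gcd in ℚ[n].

By polynomial division,
  n^3-22n^2+153n-324 = (n-3)(n^2-19n+90) + (6n-54)
  n^2-19n+90 = ((1/6)n-5/3)(6n-54) + (0)
Last nonzero remainder: 6n-54. Dividing through by 6 gives the monic gcd n-9.

n-9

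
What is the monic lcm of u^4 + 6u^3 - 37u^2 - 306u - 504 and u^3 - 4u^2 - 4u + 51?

u^6 - u^5 - 62u^4 + 55u^3 + 1009u^2 - 1674u - 8568

By polynomial division,
  u^4 + 6u^3 - 37u^2 - 306u - 504 = (u + 10)(u^3 - 4u^2 - 4u + 51) + (7u^2 - 317u - 1014)
  u^3 - 4u^2 - 4u + 51 = ((1/7)u + 289/49)(7u^2 - 317u - 1014) + ((98515/49)u + 295545/49)
  7u^2 - 317u - 1014 = ((343/98515)u - 16562/98515)((98515/49)u + 295545/49) + (0)
Last nonzero remainder: (98515/49)u + 295545/49. Dividing through by 98515/49 gives the monic gcd u + 3.
Then lcm(f, g) = f·g / gcd(f, g); expanding and making the result monic gives the answer.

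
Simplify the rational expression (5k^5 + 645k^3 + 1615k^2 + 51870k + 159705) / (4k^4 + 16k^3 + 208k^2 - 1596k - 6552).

(5k^2 - 50k + 585)/(4k - 24)

Euclidean algorithm in ℚ[k]:
  5k^5 + 645k^3 + 1615k^2 + 51870k + 159705 = ((5/4)k - 5)(4k^4 + 16k^3 + 208k^2 - 1596k - 6552) + (465k^3 + 4650k^2 + 52080k + 126945)
  4k^4 + 16k^3 + 208k^2 - 1596k - 6552 = ((4/465)k - 8/155)(465k^3 + 4650k^2 + 52080k + 126945) + (0)
Last nonzero remainder: 465k^3 + 4650k^2 + 52080k + 126945. Dividing through by 465 gives the monic gcd k^3 + 10k^2 + 112k + 273.
Cancel k^3 + 10k^2 + 112k + 273 from numerator and denominator to get the reduced form.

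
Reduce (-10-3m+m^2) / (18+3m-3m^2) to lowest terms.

(5-m)/(-9+3m)

Repeated division with remainder:
  m^2-3m-10 = (-1/3)(-3m^2+3m+18) + (-2m-4)
  -3m^2+3m+18 = ((3/2)m-9/2)(-2m-4) + (0)
Last nonzero remainder: -2m-4. Dividing through by -2 gives the monic gcd m+2.
Cancel m+2 from numerator and denominator to get the reduced form.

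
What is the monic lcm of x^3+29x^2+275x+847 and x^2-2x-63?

x^4+20x^3+14x^2-1628x-7623

Apply the Euclidean algorithm:
  x^3+29x^2+275x+847 = (x+31)(x^2-2x-63) + (400x+2800)
  x^2-2x-63 = ((1/400)x-9/400)(400x+2800) + (0)
Last nonzero remainder: 400x+2800. Dividing through by 400 gives the monic gcd x+7.
Then lcm(f, g) = f·g / gcd(f, g); expanding and making the result monic gives the answer.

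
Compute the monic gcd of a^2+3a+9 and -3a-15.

1

Repeated division with remainder:
  a^2+3a+9 = (-(1/3)a+2/3)(-3a-15) + (19)
  -3a-15 = (-(3/19)a-15/19)(19) + (0)
The last nonzero remainder is the constant 19, so the polynomials are coprime and gcd = 1.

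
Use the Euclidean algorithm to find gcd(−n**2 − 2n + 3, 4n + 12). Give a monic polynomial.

n + 3

Euclidean algorithm in ℚ[n]:
  −n**2 − 2n + 3 = (−(1/4)n + 1/4)(4n + 12) + (0)
Last nonzero remainder: 4n + 12. Dividing through by 4 gives the monic gcd n + 3.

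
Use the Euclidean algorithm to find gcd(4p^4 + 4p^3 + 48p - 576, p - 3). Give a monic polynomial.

Euclidean algorithm in ℚ[p]:
  4p^4 + 4p^3 + 48p - 576 = (4p^3 + 16p^2 + 48p + 192)(p - 3) + (0)
The last nonzero remainder p - 3 is already monic.

p - 3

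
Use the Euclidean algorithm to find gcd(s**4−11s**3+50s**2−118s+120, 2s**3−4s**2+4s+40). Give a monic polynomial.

Euclidean algorithm in ℚ[s]:
  s**4−11s**3+50s**2−118s+120 = ((1/2)s−9/2)(2s**3−4s**2+4s+40) + (30s**2−120s+300)
  2s**3−4s**2+4s+40 = ((1/15)s+2/15)(30s**2−120s+300) + (0)
Last nonzero remainder: 30s**2−120s+300. Dividing through by 30 gives the monic gcd s**2−4s+10.

s**2−4s+10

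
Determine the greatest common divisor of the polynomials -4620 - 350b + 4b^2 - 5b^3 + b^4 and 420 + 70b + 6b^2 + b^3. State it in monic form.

Euclidean algorithm in ℚ[b]:
  b^4 - 5b^3 + 4b^2 - 350b - 4620 = (b - 11)(b^3 + 6b^2 + 70b + 420) + (0)
The last nonzero remainder b^3 + 6b^2 + 70b + 420 is already monic.

420 + 70b + 6b^2 + b^3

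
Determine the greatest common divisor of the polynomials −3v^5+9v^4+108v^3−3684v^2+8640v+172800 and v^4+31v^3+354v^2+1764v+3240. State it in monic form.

v^2+16v+60

Apply the Euclidean algorithm:
  −3v^5+9v^4+108v^3−3684v^2+8640v+172800 = (−3v+102)(v^4+31v^3+354v^2+1764v+3240) + (−1992v^3−34500v^2−161568v−157680)
  v^4+31v^3+354v^2+1764v+3240 = (−(1/1992)v−757/110224)(−1992v^3−34500v^2−161568v−157680) + ((990675/27556)v^2+(3962700/6889)v+14860125/6889)
  −1992v^3−34500v^2−161568v−157680 = (−(18297184/330225)v−8046352/110075)((990675/27556)v^2+(3962700/6889)v+14860125/6889) + (0)
Last nonzero remainder: (990675/27556)v^2+(3962700/6889)v+14860125/6889. Dividing through by 990675/27556 gives the monic gcd v^2+16v+60.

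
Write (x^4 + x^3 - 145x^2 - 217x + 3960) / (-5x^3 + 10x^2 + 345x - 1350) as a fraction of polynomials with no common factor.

(-x^2 + 3x + 88)/(5x - 30)

Repeated division with remainder:
  x^4 + x^3 - 145x^2 - 217x + 3960 = (-(1/5)x - 3/5)(-5x^3 + 10x^2 + 345x - 1350) + (-70x^2 - 280x + 3150)
  -5x^3 + 10x^2 + 345x - 1350 = ((1/14)x - 3/7)(-70x^2 - 280x + 3150) + (0)
Last nonzero remainder: -70x^2 - 280x + 3150. Dividing through by -70 gives the monic gcd x^2 + 4x - 45.
Cancel x^2 + 4x - 45 from numerator and denominator to get the reduced form.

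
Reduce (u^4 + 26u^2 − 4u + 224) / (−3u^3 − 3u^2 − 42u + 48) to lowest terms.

(−u^2 + 2u − 14)/(3u − 3)

Apply the Euclidean algorithm:
  u^4 + 26u^2 − 4u + 224 = (−(1/3)u + 1/3)(−3u^3 − 3u^2 − 42u + 48) + (13u^2 + 26u + 208)
  −3u^3 − 3u^2 − 42u + 48 = (−(3/13)u + 3/13)(13u^2 + 26u + 208) + (0)
Last nonzero remainder: 13u^2 + 26u + 208. Dividing through by 13 gives the monic gcd u^2 + 2u + 16.
Cancel u^2 + 2u + 16 from numerator and denominator to get the reduced form.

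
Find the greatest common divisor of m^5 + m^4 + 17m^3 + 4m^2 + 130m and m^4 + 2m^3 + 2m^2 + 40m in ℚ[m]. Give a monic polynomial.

m^3 - 2m^2 + 10m

Euclidean algorithm in ℚ[m]:
  m^5 + m^4 + 17m^3 + 4m^2 + 130m = (m - 1)(m^4 + 2m^3 + 2m^2 + 40m) + (17m^3 - 34m^2 + 170m)
  m^4 + 2m^3 + 2m^2 + 40m = ((1/17)m + 4/17)(17m^3 - 34m^2 + 170m) + (0)
Last nonzero remainder: 17m^3 - 34m^2 + 170m. Dividing through by 17 gives the monic gcd m^3 - 2m^2 + 10m.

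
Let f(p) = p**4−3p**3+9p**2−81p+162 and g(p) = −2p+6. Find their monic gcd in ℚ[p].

p−3

Repeated division with remainder:
  p**4−3p**3+9p**2−81p+162 = (−(1/2)p**3−(9/2)p+27)(−2p+6) + (0)
Last nonzero remainder: −2p+6. Dividing through by −2 gives the monic gcd p−3.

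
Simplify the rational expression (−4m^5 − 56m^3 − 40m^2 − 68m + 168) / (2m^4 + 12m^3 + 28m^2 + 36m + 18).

Repeated division with remainder:
  −4m^5 − 56m^3 − 40m^2 − 68m + 168 = (−2m + 12)(2m^4 + 12m^3 + 28m^2 + 36m + 18) + (−144m^3 − 304m^2 − 464m − 48)
  2m^4 + 12m^3 + 28m^2 + 36m + 18 = (−(1/72)m − 35/648)(−144m^3 − 304m^2 − 464m − 48) + ((416/81)m^2 + (832/81)m + 416/27)
  −144m^3 − 304m^2 − 464m − 48 = (−(729/26)m − 81/26)((416/81)m^2 + (832/81)m + 416/27) + (0)
Last nonzero remainder: (416/81)m^2 + (832/81)m + 416/27. Dividing through by 416/81 gives the monic gcd m^2 + 2m + 3.
Cancel m^2 + 2m + 3 from numerator and denominator to get the reduced form.

(−2m^3 + 4m^2 − 30m + 28)/(m^2 + 4m + 3)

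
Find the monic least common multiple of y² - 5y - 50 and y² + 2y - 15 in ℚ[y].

y³ - 8y² - 35y + 150

By polynomial division,
  y² - 5y - 50 = (y² + 2y - 15) + (-7y - 35)
  y² + 2y - 15 = (-(1/7)y + 3/7)(-7y - 35) + (0)
Last nonzero remainder: -7y - 35. Dividing through by -7 gives the monic gcd y + 5.
Then lcm(f, g) = f·g / gcd(f, g); expanding and making the result monic gives the answer.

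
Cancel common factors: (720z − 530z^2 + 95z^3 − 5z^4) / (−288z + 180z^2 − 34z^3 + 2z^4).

Repeated division with remainder:
  −5z^4 + 95z^3 − 530z^2 + 720z = (−5/2)(2z^4 − 34z^3 + 180z^2 − 288z) + (10z^3 − 80z^2)
  2z^4 − 34z^3 + 180z^2 − 288z = ((1/5)z − 9/5)(10z^3 − 80z^2) + (36z^2 − 288z)
  10z^3 − 80z^2 = ((5/18)z)(36z^2 − 288z) + (0)
Last nonzero remainder: 36z^2 − 288z. Dividing through by 36 gives the monic gcd z^2 − 8z.
Cancel z^2 − 8z from numerator and denominator to get the reduced form.

(−90 + 55z − 5z^2)/(36 − 18z + 2z^2)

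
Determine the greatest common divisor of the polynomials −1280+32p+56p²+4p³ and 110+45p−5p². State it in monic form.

1

Apply the Euclidean algorithm:
  4p³+56p²+32p−1280 = (−(4/5)p−92/5)(−5p²+45p+110) + (948p+744)
  −5p²+45p+110 = (−(5/948)p+3865/74892)(948p+744) + (446880/6241)
  948p+744 = ((493039/37240)p+193471/18620)(446880/6241) + (0)
The last nonzero remainder is the constant 446880/6241, so the polynomials are coprime and gcd = 1.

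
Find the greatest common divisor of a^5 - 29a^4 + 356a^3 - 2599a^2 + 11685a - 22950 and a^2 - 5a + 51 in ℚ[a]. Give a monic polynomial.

By polynomial division,
  a^5 - 29a^4 + 356a^3 - 2599a^2 + 11685a - 22950 = (a^3 - 24a^2 + 185a - 450)(a^2 - 5a + 51) + (0)
The last nonzero remainder a^2 - 5a + 51 is already monic.

a^2 - 5a + 51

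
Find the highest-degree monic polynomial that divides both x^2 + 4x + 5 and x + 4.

1

Euclidean algorithm in ℚ[x]:
  x^2 + 4x + 5 = (x)(x + 4) + (5)
  x + 4 = ((1/5)x + 4/5)(5) + (0)
The last nonzero remainder is the constant 5, so the polynomials are coprime and gcd = 1.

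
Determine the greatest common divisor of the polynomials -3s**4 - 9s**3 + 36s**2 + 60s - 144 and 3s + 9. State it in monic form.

Apply the Euclidean algorithm:
  -3s**4 - 9s**3 + 36s**2 + 60s - 144 = (-s**3 + 12s - 16)(3s + 9) + (0)
Last nonzero remainder: 3s + 9. Dividing through by 3 gives the monic gcd s + 3.

s + 3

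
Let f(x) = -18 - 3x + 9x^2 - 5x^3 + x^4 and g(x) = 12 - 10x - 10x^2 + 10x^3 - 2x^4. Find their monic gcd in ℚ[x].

-3 - 2x + x^2

Apply the Euclidean algorithm:
  x^4 - 5x^3 + 9x^2 - 3x - 18 = (-1/2)(-2x^4 + 10x^3 - 10x^2 - 10x + 12) + (4x^2 - 8x - 12)
  -2x^4 + 10x^3 - 10x^2 - 10x + 12 = (-(1/2)x^2 + (3/2)x - 1)(4x^2 - 8x - 12) + (0)
Last nonzero remainder: 4x^2 - 8x - 12. Dividing through by 4 gives the monic gcd x^2 - 2x - 3.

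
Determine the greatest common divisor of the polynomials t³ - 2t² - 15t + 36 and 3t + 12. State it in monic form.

Apply the Euclidean algorithm:
  t³ - 2t² - 15t + 36 = ((1/3)t² - 2t + 3)(3t + 12) + (0)
Last nonzero remainder: 3t + 12. Dividing through by 3 gives the monic gcd t + 4.

t + 4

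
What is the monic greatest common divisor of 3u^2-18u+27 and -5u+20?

1

Euclidean algorithm in ℚ[u]:
  3u^2-18u+27 = (-(3/5)u+6/5)(-5u+20) + (3)
  -5u+20 = (-(5/3)u+20/3)(3) + (0)
The last nonzero remainder is the constant 3, so the polynomials are coprime and gcd = 1.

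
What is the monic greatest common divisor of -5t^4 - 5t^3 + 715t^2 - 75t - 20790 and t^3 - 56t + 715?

t + 11

Euclidean algorithm in ℚ[t]:
  -5t^4 - 5t^3 + 715t^2 - 75t - 20790 = (-5t - 5)(t^3 - 56t + 715) + (435t^2 + 3220t - 17215)
  t^3 - 56t + 715 = ((1/435)t - 644/37845)(435t^2 + 3220t - 17215) + ((290413/7569)t + 3194543/7569)
  435t^2 + 3220t - 17215 = ((3292515/290413)t - 11845485/290413)((290413/7569)t + 3194543/7569) + (0)
Last nonzero remainder: (290413/7569)t + 3194543/7569. Dividing through by 290413/7569 gives the monic gcd t + 11.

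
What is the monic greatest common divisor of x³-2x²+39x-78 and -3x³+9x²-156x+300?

x-2

Repeated division with remainder:
  x³-2x²+39x-78 = (-1/3)(-3x³+9x²-156x+300) + (x²-13x+22)
  -3x³+9x²-156x+300 = (-3x-30)(x²-13x+22) + (-480x+960)
  x²-13x+22 = (-(1/480)x+11/480)(-480x+960) + (0)
Last nonzero remainder: -480x+960. Dividing through by -480 gives the monic gcd x-2.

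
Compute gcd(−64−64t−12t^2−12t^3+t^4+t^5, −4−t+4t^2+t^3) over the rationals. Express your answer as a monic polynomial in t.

4+5t+t^2

Repeated division with remainder:
  t^5+t^4−12t^3−12t^2−64t−64 = (t^2−3t+1)(t^3+4t^2−t−4) + (−15t^2−75t−60)
  t^3+4t^2−t−4 = (−(1/15)t+1/15)(−15t^2−75t−60) + (0)
Last nonzero remainder: −15t^2−75t−60. Dividing through by −15 gives the monic gcd t^2+5t+4.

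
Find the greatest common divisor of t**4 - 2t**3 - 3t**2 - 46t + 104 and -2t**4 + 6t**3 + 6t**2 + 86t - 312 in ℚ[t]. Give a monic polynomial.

t**3 - 3t - 52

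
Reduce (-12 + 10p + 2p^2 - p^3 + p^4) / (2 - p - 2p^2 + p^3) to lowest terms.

(12 + 2p + p^3)/(-2 - p + p^2)

Repeated division with remainder:
  p^4 - p^3 + 2p^2 + 10p - 12 = (p + 1)(p^3 - 2p^2 - p + 2) + (5p^2 + 9p - 14)
  p^3 - 2p^2 - p + 2 = ((1/5)p - 19/25)(5p^2 + 9p - 14) + ((216/25)p - 216/25)
  5p^2 + 9p - 14 = ((125/216)p + 175/108)((216/25)p - 216/25) + (0)
Last nonzero remainder: (216/25)p - 216/25. Dividing through by 216/25 gives the monic gcd p - 1.
Cancel p - 1 from numerator and denominator to get the reduced form.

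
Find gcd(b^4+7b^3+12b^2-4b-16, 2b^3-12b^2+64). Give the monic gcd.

Euclidean algorithm in ℚ[b]:
  b^4+7b^3+12b^2-4b-16 = ((1/2)b+13/2)(2b^3-12b^2+64) + (90b^2-36b-432)
  2b^3-12b^2+64 = ((1/45)b-28/225)(90b^2-36b-432) + ((128/25)b+256/25)
  90b^2-36b-432 = ((1125/64)b-675/16)((128/25)b+256/25) + (0)
Last nonzero remainder: (128/25)b+256/25. Dividing through by 128/25 gives the monic gcd b+2.

b+2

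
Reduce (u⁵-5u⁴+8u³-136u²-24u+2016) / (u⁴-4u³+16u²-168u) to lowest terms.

(u²-u-12)/(u)

Euclidean algorithm in ℚ[u]:
  u⁵-5u⁴+8u³-136u²-24u+2016 = (u-1)(u⁴-4u³+16u²-168u) + (-12u³+48u²-192u+2016)
  u⁴-4u³+16u²-168u = (-(1/12)u)(-12u³+48u²-192u+2016) + (0)
Last nonzero remainder: -12u³+48u²-192u+2016. Dividing through by -12 gives the monic gcd u³-4u²+16u-168.
Cancel u³-4u²+16u-168 from numerator and denominator to get the reduced form.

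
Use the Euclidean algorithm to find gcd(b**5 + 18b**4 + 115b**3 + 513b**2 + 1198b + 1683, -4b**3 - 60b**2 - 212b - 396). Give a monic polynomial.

b**3 + 15b**2 + 53b + 99

Repeated division with remainder:
  b**5 + 18b**4 + 115b**3 + 513b**2 + 1198b + 1683 = (-(1/4)b**2 - (3/4)b - 17/4)(-4b**3 - 60b**2 - 212b - 396) + (0)
Last nonzero remainder: -4b**3 - 60b**2 - 212b - 396. Dividing through by -4 gives the monic gcd b**3 + 15b**2 + 53b + 99.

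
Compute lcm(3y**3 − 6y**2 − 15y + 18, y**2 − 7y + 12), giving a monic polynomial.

y**4 − 6y**3 + 3y**2 + 26y − 24

Repeated division with remainder:
  3y**3 − 6y**2 − 15y + 18 = (3y + 15)(y**2 − 7y + 12) + (54y − 162)
  y**2 − 7y + 12 = ((1/54)y − 2/27)(54y − 162) + (0)
Last nonzero remainder: 54y − 162. Dividing through by 54 gives the monic gcd y − 3.
Then lcm(f, g) = f·g / gcd(f, g); expanding and making the result monic gives the answer.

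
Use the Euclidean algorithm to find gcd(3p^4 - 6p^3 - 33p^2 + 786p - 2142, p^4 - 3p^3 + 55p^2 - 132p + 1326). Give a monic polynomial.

Euclidean algorithm in ℚ[p]:
  3p^4 - 6p^3 - 33p^2 + 786p - 2142 = (3)(p^4 - 3p^3 + 55p^2 - 132p + 1326) + (3p^3 - 198p^2 + 1182p - 6120)
  p^4 - 3p^3 + 55p^2 - 132p + 1326 = ((1/3)p + 21)(3p^3 - 198p^2 + 1182p - 6120) + (3819p^2 - 22914p + 129846)
  3p^3 - 198p^2 + 1182p - 6120 = ((1/1273)p - 60/1273)(3819p^2 - 22914p + 129846) + (0)
Last nonzero remainder: 3819p^2 - 22914p + 129846. Dividing through by 3819 gives the monic gcd p^2 - 6p + 34.

p^2 - 6p + 34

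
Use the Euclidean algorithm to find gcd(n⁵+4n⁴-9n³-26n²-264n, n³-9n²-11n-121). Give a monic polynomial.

Repeated division with remainder:
  n⁵+4n⁴-9n³-26n²-264n = (n²+13n+119)(n³-9n²-11n-121) + (1309n²+2618n+14399)
  n³-9n²-11n-121 = ((1/1309)n-1/119)(1309n²+2618n+14399) + (0)
Last nonzero remainder: 1309n²+2618n+14399. Dividing through by 1309 gives the monic gcd n²+2n+11.

n²+2n+11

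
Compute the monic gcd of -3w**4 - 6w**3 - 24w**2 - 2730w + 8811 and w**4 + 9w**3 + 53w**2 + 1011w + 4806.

Apply the Euclidean algorithm:
  -3w**4 - 6w**3 - 24w**2 - 2730w + 8811 = (-3)(w**4 + 9w**3 + 53w**2 + 1011w + 4806) + (21w**3 + 135w**2 + 303w + 23229)
  w**4 + 9w**3 + 53w**2 + 1011w + 4806 = ((1/21)w + 6/49)(21w**3 + 135w**2 + 303w + 23229) + ((1080/49)w**2 - (6480/49)w + 96120/49)
  21w**3 + 135w**2 + 303w + 23229 = ((343/360)w + 1421/120)((1080/49)w**2 - (6480/49)w + 96120/49) + (0)
Last nonzero remainder: (1080/49)w**2 - (6480/49)w + 96120/49. Dividing through by 1080/49 gives the monic gcd w**2 - 6w + 89.

w**2 - 6w + 89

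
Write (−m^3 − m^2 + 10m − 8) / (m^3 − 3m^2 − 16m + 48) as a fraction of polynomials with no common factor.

(−m^2 + 3m − 2)/(m^2 − 7m + 12)

Euclidean algorithm in ℚ[m]:
  −m^3 − m^2 + 10m − 8 = (−1)(m^3 − 3m^2 − 16m + 48) + (−4m^2 − 6m + 40)
  m^3 − 3m^2 − 16m + 48 = (−(1/4)m + 9/8)(−4m^2 − 6m + 40) + ((3/4)m + 3)
  −4m^2 − 6m + 40 = (−(16/3)m + 40/3)((3/4)m + 3) + (0)
Last nonzero remainder: (3/4)m + 3. Dividing through by 3/4 gives the monic gcd m + 4.
Cancel m + 4 from numerator and denominator to get the reduced form.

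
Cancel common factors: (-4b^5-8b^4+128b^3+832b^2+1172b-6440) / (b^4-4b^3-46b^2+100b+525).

(-4b^3-16b^2-44b+184)/(b^2-2b-15)

Euclidean algorithm in ℚ[b]:
  -4b^5-8b^4+128b^3+832b^2+1172b-6440 = (-4b-24)(b^4-4b^3-46b^2+100b+525) + (-152b^3+128b^2+5672b+6160)
  b^4-4b^3-46b^2+100b+525 = (-(1/152)b+15/722)(-152b^3+128b^2+5672b+6160) + (-(4095/361)b^2+(8190/361)b+143325/361)
  -152b^3+128b^2+5672b+6160 = ((54872/4095)b+63536/4095)(-(4095/361)b^2+(8190/361)b+143325/361) + (0)
Last nonzero remainder: -(4095/361)b^2+(8190/361)b+143325/361. Dividing through by -4095/361 gives the monic gcd b^2-2b-35.
Cancel b^2-2b-35 from numerator and denominator to get the reduced form.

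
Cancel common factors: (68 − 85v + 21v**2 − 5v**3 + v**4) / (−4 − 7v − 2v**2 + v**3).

Repeated division with remainder:
  v**4 − 5v**3 + 21v**2 − 85v + 68 = (v − 3)(v**3 − 2v**2 − 7v − 4) + (22v**2 − 102v + 56)
  v**3 − 2v**2 − 7v − 4 = ((1/22)v + 29/242)(22v**2 − 102v + 56) + ((324/121)v − 1296/121)
  22v**2 − 102v + 56 = ((1331/162)v − 847/162)((324/121)v − 1296/121) + (0)
Last nonzero remainder: (324/121)v − 1296/121. Dividing through by 324/121 gives the monic gcd v − 4.
Cancel v − 4 from numerator and denominator to get the reduced form.

(−17 + 17v − v**2 + v**3)/(1 + 2v + v**2)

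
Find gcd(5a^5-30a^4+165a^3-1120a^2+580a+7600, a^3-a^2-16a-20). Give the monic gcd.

a^2-3a-10

By polynomial division,
  5a^5-30a^4+165a^3-1120a^2+580a+7600 = (5a^2-25a+220)(a^3-a^2-16a-20) + (-1200a^2+3600a+12000)
  a^3-a^2-16a-20 = (-(1/1200)a-1/600)(-1200a^2+3600a+12000) + (0)
Last nonzero remainder: -1200a^2+3600a+12000. Dividing through by -1200 gives the monic gcd a^2-3a-10.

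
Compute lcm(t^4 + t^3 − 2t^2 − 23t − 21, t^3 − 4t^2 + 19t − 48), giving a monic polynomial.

t^6 + 13t^4 − 5t^3 − 30t^2 − 347t − 336

Apply the Euclidean algorithm:
  t^4 + t^3 − 2t^2 − 23t − 21 = (t + 5)(t^3 − 4t^2 + 19t − 48) + (−t^2 − 70t + 219)
  t^3 − 4t^2 + 19t − 48 = (−t + 74)(−t^2 − 70t + 219) + (5418t − 16254)
  −t^2 − 70t + 219 = (−(1/5418)t − 73/5418)(5418t − 16254) + (0)
Last nonzero remainder: 5418t − 16254. Dividing through by 5418 gives the monic gcd t − 3.
Then lcm(f, g) = f·g / gcd(f, g); expanding and making the result monic gives the answer.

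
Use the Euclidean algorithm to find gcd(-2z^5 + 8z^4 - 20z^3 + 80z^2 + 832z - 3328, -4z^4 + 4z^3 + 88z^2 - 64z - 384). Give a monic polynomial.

z^2 - 16

By polynomial division,
  -2z^5 + 8z^4 - 20z^3 + 80z^2 + 832z - 3328 = ((1/2)z - 3/2)(-4z^4 + 4z^3 + 88z^2 - 64z - 384) + (-58z^3 + 244z^2 + 928z - 3904)
  -4z^4 + 4z^3 + 88z^2 - 64z - 384 = ((2/29)z + 186/841)(-58z^3 + 244z^2 + 928z - 3904) + (-(25200/841)z^2 + 403200/841)
  -58z^3 + 244z^2 + 928z - 3904 = ((24389/12600)z - 51301/6300)(-(25200/841)z^2 + 403200/841) + (0)
Last nonzero remainder: -(25200/841)z^2 + 403200/841. Dividing through by -25200/841 gives the monic gcd z^2 - 16.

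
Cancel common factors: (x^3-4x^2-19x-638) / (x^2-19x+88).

By polynomial division,
  x^3-4x^2-19x-638 = (x+15)(x^2-19x+88) + (178x-1958)
  x^2-19x+88 = ((1/178)x-4/89)(178x-1958) + (0)
Last nonzero remainder: 178x-1958. Dividing through by 178 gives the monic gcd x-11.
Cancel x-11 from numerator and denominator to get the reduced form.

(x^2+7x+58)/(x-8)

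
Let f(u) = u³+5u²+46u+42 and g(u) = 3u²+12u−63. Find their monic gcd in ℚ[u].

1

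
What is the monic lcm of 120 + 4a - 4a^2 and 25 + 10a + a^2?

Apply the Euclidean algorithm:
  -4a^2 + 4a + 120 = (-4)(a^2 + 10a + 25) + (44a + 220)
  a^2 + 10a + 25 = ((1/44)a + 5/44)(44a + 220) + (0)
Last nonzero remainder: 44a + 220. Dividing through by 44 gives the monic gcd a + 5.
Then lcm(f, g) = f·g / gcd(f, g); expanding and making the result monic gives the answer.

-150 - 35a + 4a^2 + a^3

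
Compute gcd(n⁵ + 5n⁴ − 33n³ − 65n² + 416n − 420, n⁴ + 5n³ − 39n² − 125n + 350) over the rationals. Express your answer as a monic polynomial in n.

n³ + 10n² + 11n − 70

Repeated division with remainder:
  n⁵ + 5n⁴ − 33n³ − 65n² + 416n − 420 = (n)(n⁴ + 5n³ − 39n² − 125n + 350) + (6n³ + 60n² + 66n − 420)
  n⁴ + 5n³ − 39n² − 125n + 350 = ((1/6)n − 5/6)(6n³ + 60n² + 66n − 420) + (0)
Last nonzero remainder: 6n³ + 60n² + 66n − 420. Dividing through by 6 gives the monic gcd n³ + 10n² + 11n − 70.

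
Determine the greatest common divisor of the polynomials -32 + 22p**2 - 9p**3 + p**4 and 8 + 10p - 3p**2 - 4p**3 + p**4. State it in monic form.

8 + 2p - 5p**2 + p**3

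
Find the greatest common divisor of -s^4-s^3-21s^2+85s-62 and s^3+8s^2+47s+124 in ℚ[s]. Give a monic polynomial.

Apply the Euclidean algorithm:
  -s^4-s^3-21s^2+85s-62 = (-s+7)(s^3+8s^2+47s+124) + (-30s^2-120s-930)
  s^3+8s^2+47s+124 = (-(1/30)s-2/15)(-30s^2-120s-930) + (0)
Last nonzero remainder: -30s^2-120s-930. Dividing through by -30 gives the monic gcd s^2+4s+31.

s^2+4s+31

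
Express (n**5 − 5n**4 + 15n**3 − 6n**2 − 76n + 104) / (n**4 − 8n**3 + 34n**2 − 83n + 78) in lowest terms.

(n**2 − 4)/(n − 3)

By polynomial division,
  n**5 − 5n**4 + 15n**3 − 6n**2 − 76n + 104 = (n + 3)(n**4 − 8n**3 + 34n**2 − 83n + 78) + (5n**3 − 25n**2 + 95n − 130)
  n**4 − 8n**3 + 34n**2 − 83n + 78 = ((1/5)n − 3/5)(5n**3 − 25n**2 + 95n − 130) + (0)
Last nonzero remainder: 5n**3 − 25n**2 + 95n − 130. Dividing through by 5 gives the monic gcd n**3 − 5n**2 + 19n − 26.
Cancel n**3 − 5n**2 + 19n − 26 from numerator and denominator to get the reduced form.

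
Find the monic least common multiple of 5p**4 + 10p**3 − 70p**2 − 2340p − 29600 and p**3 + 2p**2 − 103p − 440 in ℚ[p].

p**6 − 4p**5 − 81p**4 − 494p**3 − 2342p**2 + 61260p + 325600

By polynomial division,
  5p**4 + 10p**3 − 70p**2 − 2340p − 29600 = (5p)(p**3 + 2p**2 − 103p − 440) + (445p**2 − 140p − 29600)
  p**3 + 2p**2 − 103p − 440 = ((1/445)p + 206/39605)(445p**2 − 140p − 29600) + (−(283215/7921)p − 2265720/7921)
  445p**2 − 140p − 29600 = (−(704969/56643)p + 5861540/56643)(−(283215/7921)p − 2265720/7921) + (0)
Last nonzero remainder: −(283215/7921)p − 2265720/7921. Dividing through by −283215/7921 gives the monic gcd p + 8.
Then lcm(f, g) = f·g / gcd(f, g); expanding and making the result monic gives the answer.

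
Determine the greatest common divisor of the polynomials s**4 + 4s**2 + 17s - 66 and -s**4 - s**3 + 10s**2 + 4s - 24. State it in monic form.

s**2 + s - 6

Euclidean algorithm in ℚ[s]:
  s**4 + 4s**2 + 17s - 66 = (-1)(-s**4 - s**3 + 10s**2 + 4s - 24) + (-s**3 + 14s**2 + 21s - 90)
  -s**4 - s**3 + 10s**2 + 4s - 24 = (s + 15)(-s**3 + 14s**2 + 21s - 90) + (-221s**2 - 221s + 1326)
  -s**3 + 14s**2 + 21s - 90 = ((1/221)s - 15/221)(-221s**2 - 221s + 1326) + (0)
Last nonzero remainder: -221s**2 - 221s + 1326. Dividing through by -221 gives the monic gcd s**2 + s - 6.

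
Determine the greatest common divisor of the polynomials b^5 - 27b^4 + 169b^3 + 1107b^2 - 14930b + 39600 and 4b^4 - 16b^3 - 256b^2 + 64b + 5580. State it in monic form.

Euclidean algorithm in ℚ[b]:
  b^5 - 27b^4 + 169b^3 + 1107b^2 - 14930b + 39600 = ((1/4)b - 23/4)(4b^4 - 16b^3 - 256b^2 + 64b + 5580) + (141b^3 - 381b^2 - 15957b + 71685)
  4b^4 - 16b^3 - 256b^2 + 64b + 5580 = ((4/141)b - 244/6627)(141b^3 - 381b^2 - 15957b + 71685) + ((403480/2209)b^2 - (5648720/2209)b + 18156600/2209)
  141b^3 - 381b^2 - 15957b + 71685 = ((311469/403480)b + 3518937/403480)((403480/2209)b^2 - (5648720/2209)b + 18156600/2209) + (0)
Last nonzero remainder: (403480/2209)b^2 - (5648720/2209)b + 18156600/2209. Dividing through by 403480/2209 gives the monic gcd b^2 - 14b + 45.

b^2 - 14b + 45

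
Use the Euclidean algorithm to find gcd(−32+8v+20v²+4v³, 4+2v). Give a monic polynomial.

2+v

By polynomial division,
  4v³+20v²+8v−32 = (2v²+6v−8)(2v+4) + (0)
Last nonzero remainder: 2v+4. Dividing through by 2 gives the monic gcd v+2.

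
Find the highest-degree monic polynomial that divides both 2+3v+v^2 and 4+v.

By polynomial division,
  v^2+3v+2 = (v−1)(v+4) + (6)
  v+4 = ((1/6)v+2/3)(6) + (0)
The last nonzero remainder is the constant 6, so the polynomials are coprime and gcd = 1.

1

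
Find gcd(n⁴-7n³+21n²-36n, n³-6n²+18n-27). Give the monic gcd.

n²-3n+9

Euclidean algorithm in ℚ[n]:
  n⁴-7n³+21n²-36n = (n-1)(n³-6n²+18n-27) + (-3n²+9n-27)
  n³-6n²+18n-27 = (-(1/3)n+1)(-3n²+9n-27) + (0)
Last nonzero remainder: -3n²+9n-27. Dividing through by -3 gives the monic gcd n²-3n+9.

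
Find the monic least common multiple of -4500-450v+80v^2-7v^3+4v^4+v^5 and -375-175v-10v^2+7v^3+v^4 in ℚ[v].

-67500-38250v-6450v^2+5v^3+91v^4+36v^5+11v^6+v^7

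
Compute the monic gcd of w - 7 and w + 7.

1

Euclidean algorithm in ℚ[w]:
  w - 7 = (w + 7) + (-14)
  w + 7 = (-(1/14)w - 1/2)(-14) + (0)
The last nonzero remainder is the constant -14, so the polynomials are coprime and gcd = 1.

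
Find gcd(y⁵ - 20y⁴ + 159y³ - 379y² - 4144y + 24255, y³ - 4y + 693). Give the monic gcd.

Repeated division with remainder:
  y⁵ - 20y⁴ + 159y³ - 379y² - 4144y + 24255 = (y² - 20y + 163)(y³ - 4y + 693) + (-1152y² + 10368y - 88704)
  y³ - 4y + 693 = (-(1/1152)y - 1/128)(-1152y² + 10368y - 88704) + (0)
Last nonzero remainder: -1152y² + 10368y - 88704. Dividing through by -1152 gives the monic gcd y² - 9y + 77.

y² - 9y + 77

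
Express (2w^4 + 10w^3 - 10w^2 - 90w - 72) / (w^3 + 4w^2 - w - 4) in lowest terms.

(2w^2 - 18)/(w - 1)

Euclidean algorithm in ℚ[w]:
  2w^4 + 10w^3 - 10w^2 - 90w - 72 = (2w + 2)(w^3 + 4w^2 - w - 4) + (-16w^2 - 80w - 64)
  w^3 + 4w^2 - w - 4 = (-(1/16)w + 1/16)(-16w^2 - 80w - 64) + (0)
Last nonzero remainder: -16w^2 - 80w - 64. Dividing through by -16 gives the monic gcd w^2 + 5w + 4.
Cancel w^2 + 5w + 4 from numerator and denominator to get the reduced form.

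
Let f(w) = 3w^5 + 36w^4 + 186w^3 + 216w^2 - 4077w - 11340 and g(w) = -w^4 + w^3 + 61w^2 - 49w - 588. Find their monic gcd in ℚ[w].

Repeated division with remainder:
  3w^5 + 36w^4 + 186w^3 + 216w^2 - 4077w - 11340 = (-3w - 39)(-w^4 + w^3 + 61w^2 - 49w - 588) + (408w^3 + 2448w^2 - 7752w - 34272)
  -w^4 + w^3 + 61w^2 - 49w - 588 = (-(1/408)w + 7/408)(408w^3 + 2448w^2 - 7752w - 34272) + (0)
Last nonzero remainder: 408w^3 + 2448w^2 - 7752w - 34272. Dividing through by 408 gives the monic gcd w^3 + 6w^2 - 19w - 84.

w^3 + 6w^2 - 19w - 84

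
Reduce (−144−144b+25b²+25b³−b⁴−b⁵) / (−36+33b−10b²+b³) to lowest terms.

(−12−19b−8b²−b³)/(−3+b)

By polynomial division,
  −b⁵−b⁴+25b³+25b²−144b−144 = (−b²−11b−52)(b³−10b²+33b−36) + (−168b²+1176b−2016)
  b³−10b²+33b−36 = (−(1/168)b+1/56)(−168b²+1176b−2016) + (0)
Last nonzero remainder: −168b²+1176b−2016. Dividing through by −168 gives the monic gcd b²−7b+12.
Cancel b²−7b+12 from numerator and denominator to get the reduced form.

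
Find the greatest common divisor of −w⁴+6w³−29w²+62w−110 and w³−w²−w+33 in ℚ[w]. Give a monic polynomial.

Repeated division with remainder:
  −w⁴+6w³−29w²+62w−110 = (−w+5)(w³−w²−w+33) + (−25w²+100w−275)
  w³−w²−w+33 = (−(1/25)w−3/25)(−25w²+100w−275) + (0)
Last nonzero remainder: −25w²+100w−275. Dividing through by −25 gives the monic gcd w²−4w+11.

w²−4w+11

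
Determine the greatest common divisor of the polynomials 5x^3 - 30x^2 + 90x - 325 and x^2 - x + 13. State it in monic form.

Apply the Euclidean algorithm:
  5x^3 - 30x^2 + 90x - 325 = (5x - 25)(x^2 - x + 13) + (0)
The last nonzero remainder x^2 - x + 13 is already monic.

x^2 - x + 13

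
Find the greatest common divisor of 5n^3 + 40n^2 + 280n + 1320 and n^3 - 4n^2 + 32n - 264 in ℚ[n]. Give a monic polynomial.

n^2 + 2n + 44

By polynomial division,
  5n^3 + 40n^2 + 280n + 1320 = (5)(n^3 - 4n^2 + 32n - 264) + (60n^2 + 120n + 2640)
  n^3 - 4n^2 + 32n - 264 = ((1/60)n - 1/10)(60n^2 + 120n + 2640) + (0)
Last nonzero remainder: 60n^2 + 120n + 2640. Dividing through by 60 gives the monic gcd n^2 + 2n + 44.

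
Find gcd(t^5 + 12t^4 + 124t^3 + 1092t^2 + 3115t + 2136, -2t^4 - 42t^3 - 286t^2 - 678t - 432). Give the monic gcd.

Euclidean algorithm in ℚ[t]:
  t^5 + 12t^4 + 124t^3 + 1092t^2 + 3115t + 2136 = (-(1/2)t + 9/2)(-2t^4 - 42t^3 - 286t^2 - 678t - 432) + (170t^3 + 2040t^2 + 5950t + 4080)
  -2t^4 - 42t^3 - 286t^2 - 678t - 432 = (-(1/85)t - 9/85)(170t^3 + 2040t^2 + 5950t + 4080) + (0)
Last nonzero remainder: 170t^3 + 2040t^2 + 5950t + 4080. Dividing through by 170 gives the monic gcd t^3 + 12t^2 + 35t + 24.

t^3 + 12t^2 + 35t + 24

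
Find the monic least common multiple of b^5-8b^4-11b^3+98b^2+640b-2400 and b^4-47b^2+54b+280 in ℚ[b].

Apply the Euclidean algorithm:
  b^5-8b^4-11b^3+98b^2+640b-2400 = (b-8)(b^4-47b^2+54b+280) + (36b^3-332b^2+792b-160)
  b^4-47b^2+54b+280 = ((1/36)b+83/324)(36b^3-332b^2+792b-160) + ((1300/81)b^2-(1300/9)b+26000/81)
  36b^3-332b^2+792b-160 = ((729/325)b-162/325)((1300/81)b^2-(1300/9)b+26000/81) + (0)
Last nonzero remainder: (1300/81)b^2-(1300/9)b+26000/81. Dividing through by 1300/81 gives the monic gcd b^2-9b+20.
Then lcm(f, g) = f·g / gcd(f, g); expanding and making the result monic gives the answer.

b^7+b^6-69b^5-113b^4+1368b^3+4732b^2-12640b-33600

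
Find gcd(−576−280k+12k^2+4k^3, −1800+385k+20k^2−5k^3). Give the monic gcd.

−72+k+k^2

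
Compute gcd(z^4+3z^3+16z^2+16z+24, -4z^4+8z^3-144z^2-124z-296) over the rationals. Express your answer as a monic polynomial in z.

z^2+z+2

By polynomial division,
  z^4+3z^3+16z^2+16z+24 = (-1/4)(-4z^4+8z^3-144z^2-124z-296) + (5z^3-20z^2-15z-50)
  -4z^4+8z^3-144z^2-124z-296 = (-(4/5)z-8/5)(5z^3-20z^2-15z-50) + (-188z^2-188z-376)
  5z^3-20z^2-15z-50 = (-(5/188)z+25/188)(-188z^2-188z-376) + (0)
Last nonzero remainder: -188z^2-188z-376. Dividing through by -188 gives the monic gcd z^2+z+2.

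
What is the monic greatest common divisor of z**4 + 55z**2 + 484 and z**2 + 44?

Apply the Euclidean algorithm:
  z**4 + 55z**2 + 484 = (z**2 + 11)(z**2 + 44) + (0)
The last nonzero remainder z**2 + 44 is already monic.

z**2 + 44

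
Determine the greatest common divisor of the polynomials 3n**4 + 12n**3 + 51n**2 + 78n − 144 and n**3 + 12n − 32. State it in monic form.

By polynomial division,
  3n**4 + 12n**3 + 51n**2 + 78n − 144 = (3n + 12)(n**3 + 12n − 32) + (15n**2 + 30n + 240)
  n**3 + 12n − 32 = ((1/15)n − 2/15)(15n**2 + 30n + 240) + (0)
Last nonzero remainder: 15n**2 + 30n + 240. Dividing through by 15 gives the monic gcd n**2 + 2n + 16.

n**2 + 2n + 16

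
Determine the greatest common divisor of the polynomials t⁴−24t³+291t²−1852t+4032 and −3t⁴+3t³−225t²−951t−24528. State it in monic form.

t²−11t+112

Apply the Euclidean algorithm:
  t⁴−24t³+291t²−1852t+4032 = (−1/3)(−3t⁴+3t³−225t²−951t−24528) + (−23t³+216t²−2169t−4144)
  −3t⁴+3t³−225t²−951t−24528 = ((3/23)t+579/529)(−23t³+216t²−2169t−4144) + (−(94428/529)t²+(1038708/529)t−10575936/529)
  −23t³+216t²−2169t−4144 = ((12167/94428)t+19573/94428)(−(94428/529)t²+(1038708/529)t−10575936/529) + (0)
Last nonzero remainder: −(94428/529)t²+(1038708/529)t−10575936/529. Dividing through by −94428/529 gives the monic gcd t²−11t+112.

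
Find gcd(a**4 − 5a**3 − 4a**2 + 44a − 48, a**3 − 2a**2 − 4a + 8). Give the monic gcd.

a**2 − 4a + 4

Repeated division with remainder:
  a**4 − 5a**3 − 4a**2 + 44a − 48 = (a − 3)(a**3 − 2a**2 − 4a + 8) + (−6a**2 + 24a − 24)
  a**3 − 2a**2 − 4a + 8 = (−(1/6)a − 1/3)(−6a**2 + 24a − 24) + (0)
Last nonzero remainder: −6a**2 + 24a − 24. Dividing through by −6 gives the monic gcd a**2 − 4a + 4.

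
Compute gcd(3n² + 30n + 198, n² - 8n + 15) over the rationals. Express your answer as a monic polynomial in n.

1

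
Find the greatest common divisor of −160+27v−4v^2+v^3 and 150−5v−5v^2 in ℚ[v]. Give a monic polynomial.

Apply the Euclidean algorithm:
  v^3−4v^2+27v−160 = (−(1/5)v+1)(−5v^2−5v+150) + (62v−310)
  −5v^2−5v+150 = (−(5/62)v−15/31)(62v−310) + (0)
Last nonzero remainder: 62v−310. Dividing through by 62 gives the monic gcd v−5.

−5+v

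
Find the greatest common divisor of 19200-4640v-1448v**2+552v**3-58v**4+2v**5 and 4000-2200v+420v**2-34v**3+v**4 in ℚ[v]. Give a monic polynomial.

-400+180v-24v**2+v**3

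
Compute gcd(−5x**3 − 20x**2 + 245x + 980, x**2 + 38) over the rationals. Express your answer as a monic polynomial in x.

Euclidean algorithm in ℚ[x]:
  −5x**3 − 20x**2 + 245x + 980 = (−5x − 20)(x**2 + 38) + (435x + 1740)
  x**2 + 38 = ((1/435)x − 4/435)(435x + 1740) + (54)
  435x + 1740 = ((145/18)x + 290/9)(54) + (0)
The last nonzero remainder is the constant 54, so the polynomials are coprime and gcd = 1.

1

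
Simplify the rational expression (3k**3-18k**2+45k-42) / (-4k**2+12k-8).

Euclidean algorithm in ℚ[k]:
  3k**3-18k**2+45k-42 = (-(3/4)k+9/4)(-4k**2+12k-8) + (12k-24)
  -4k**2+12k-8 = (-(1/3)k+1/3)(12k-24) + (0)
Last nonzero remainder: 12k-24. Dividing through by 12 gives the monic gcd k-2.
Cancel k-2 from numerator and denominator to get the reduced form.

(-3k**2+12k-21)/(4k-4)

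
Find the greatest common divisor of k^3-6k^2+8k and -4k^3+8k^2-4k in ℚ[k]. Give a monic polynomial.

k

Euclidean algorithm in ℚ[k]:
  k^3-6k^2+8k = (-1/4)(-4k^3+8k^2-4k) + (-4k^2+7k)
  -4k^3+8k^2-4k = (k-1/4)(-4k^2+7k) + (-(9/4)k)
  -4k^2+7k = ((16/9)k-28/9)(-(9/4)k) + (0)
Last nonzero remainder: -(9/4)k. Dividing through by -9/4 gives the monic gcd k.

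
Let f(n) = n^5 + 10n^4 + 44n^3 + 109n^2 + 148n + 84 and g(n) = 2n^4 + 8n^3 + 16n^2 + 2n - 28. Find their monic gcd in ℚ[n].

n^3 + 5n^2 + 13n + 14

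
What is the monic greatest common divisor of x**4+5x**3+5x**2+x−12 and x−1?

x−1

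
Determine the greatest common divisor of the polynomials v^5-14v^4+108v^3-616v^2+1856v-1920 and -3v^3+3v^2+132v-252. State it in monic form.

v^2-8v+12

Euclidean algorithm in ℚ[v]:
  v^5-14v^4+108v^3-616v^2+1856v-1920 = (-(1/3)v^2+(13/3)v-139/3)(-3v^3+3v^2+132v-252) + (-1133v^2+9064v-13596)
  -3v^3+3v^2+132v-252 = ((3/1133)v+21/1133)(-1133v^2+9064v-13596) + (0)
Last nonzero remainder: -1133v^2+9064v-13596. Dividing through by -1133 gives the monic gcd v^2-8v+12.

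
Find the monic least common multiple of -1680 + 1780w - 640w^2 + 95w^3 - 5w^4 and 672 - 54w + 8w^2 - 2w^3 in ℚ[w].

16128 - 16080w + 5412w^2 - 884w^3 + 119w^4 - 16w^5 + w^6

Repeated division with remainder:
  -5w^4 + 95w^3 - 640w^2 + 1780w - 1680 = ((5/2)w - 75/2)(-2w^3 + 8w^2 - 54w + 672) + (-205w^2 - 1925w + 23520)
  -2w^3 + 8w^2 - 54w + 672 = ((2/205)w - 1098/8405)(-205w^2 - 1925w + 23520) + (-(899232/1681)w + 6294624/1681)
  -205w^2 - 1925w + 23520 = ((344605/899232)w + 58835/9367)(-(899232/1681)w + 6294624/1681) + (0)
Last nonzero remainder: -(899232/1681)w + 6294624/1681. Dividing through by -899232/1681 gives the monic gcd w - 7.
Then lcm(f, g) = f·g / gcd(f, g); expanding and making the result monic gives the answer.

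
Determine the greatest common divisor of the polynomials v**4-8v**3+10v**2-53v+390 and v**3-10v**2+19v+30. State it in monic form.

v**2-11v+30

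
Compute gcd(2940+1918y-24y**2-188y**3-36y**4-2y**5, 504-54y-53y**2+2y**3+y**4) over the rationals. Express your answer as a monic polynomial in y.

Repeated division with remainder:
  -2y**5-36y**4-188y**3-24y**2+1918y+2940 = (-2y-32)(y**4+2y**3-53y**2-54y+504) + (-230y**3-1828y**2+1198y+19068)
  y**4+2y**3-53y**2-54y+504 = (-(1/230)y+342/13225)(-230y**3-1828y**2+1198y+19068) + (-(6864/13225)y**2-(27456/13225)y+144144/13225)
  -230y**3-1828y**2+1198y+19068 = ((1520875/3432)y+3002075/1716)(-(6864/13225)y**2-(27456/13225)y+144144/13225) + (0)
Last nonzero remainder: -(6864/13225)y**2-(27456/13225)y+144144/13225. Dividing through by -6864/13225 gives the monic gcd y**2+4y-21.

-21+4y+y**2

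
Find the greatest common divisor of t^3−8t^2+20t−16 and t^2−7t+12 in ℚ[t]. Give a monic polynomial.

t−4

Euclidean algorithm in ℚ[t]:
  t^3−8t^2+20t−16 = (t−1)(t^2−7t+12) + (t−4)
  t^2−7t+12 = (t−3)(t−4) + (0)
The last nonzero remainder t−4 is already monic.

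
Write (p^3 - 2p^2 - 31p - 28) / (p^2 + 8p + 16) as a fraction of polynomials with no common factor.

By polynomial division,
  p^3 - 2p^2 - 31p - 28 = (p - 10)(p^2 + 8p + 16) + (33p + 132)
  p^2 + 8p + 16 = ((1/33)p + 4/33)(33p + 132) + (0)
Last nonzero remainder: 33p + 132. Dividing through by 33 gives the monic gcd p + 4.
Cancel p + 4 from numerator and denominator to get the reduced form.

(p^2 - 6p - 7)/(p + 4)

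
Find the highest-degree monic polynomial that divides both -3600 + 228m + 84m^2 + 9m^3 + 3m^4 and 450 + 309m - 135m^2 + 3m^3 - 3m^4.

Apply the Euclidean algorithm:
  3m^4 + 9m^3 + 84m^2 + 228m - 3600 = (-1)(-3m^4 + 3m^3 - 135m^2 + 309m + 450) + (12m^3 - 51m^2 + 537m - 3150)
  -3m^4 + 3m^3 - 135m^2 + 309m + 450 = (-(1/4)m - 13/16)(12m^3 - 51m^2 + 537m - 3150) + (-(675/16)m^2 - (675/16)m - 16875/8)
  12m^3 - 51m^2 + 537m - 3150 = (-(64/225)m + 112/75)(-(675/16)m^2 - (675/16)m - 16875/8) + (0)
Last nonzero remainder: -(675/16)m^2 - (675/16)m - 16875/8. Dividing through by -675/16 gives the monic gcd m^2 + m + 50.

50 + m + m^2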